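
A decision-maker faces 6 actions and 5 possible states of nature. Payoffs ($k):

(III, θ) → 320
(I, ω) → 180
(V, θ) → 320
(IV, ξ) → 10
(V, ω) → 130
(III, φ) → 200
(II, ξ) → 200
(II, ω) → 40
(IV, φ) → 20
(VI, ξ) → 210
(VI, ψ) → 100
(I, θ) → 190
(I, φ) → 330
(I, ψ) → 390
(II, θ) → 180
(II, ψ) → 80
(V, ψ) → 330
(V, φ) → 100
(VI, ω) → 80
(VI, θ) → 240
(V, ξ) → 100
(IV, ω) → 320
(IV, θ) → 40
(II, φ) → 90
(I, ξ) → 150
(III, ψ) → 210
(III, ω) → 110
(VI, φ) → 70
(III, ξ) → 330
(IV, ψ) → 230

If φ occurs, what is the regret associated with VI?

Best payoff under φ is 330.
Regret = 330 − 70 = 260.

260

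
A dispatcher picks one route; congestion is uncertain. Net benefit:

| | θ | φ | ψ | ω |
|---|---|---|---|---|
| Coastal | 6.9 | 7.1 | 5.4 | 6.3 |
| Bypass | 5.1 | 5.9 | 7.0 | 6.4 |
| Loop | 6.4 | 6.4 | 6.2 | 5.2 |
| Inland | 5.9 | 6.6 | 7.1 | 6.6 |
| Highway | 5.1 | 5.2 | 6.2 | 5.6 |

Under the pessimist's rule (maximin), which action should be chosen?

Row minima: Coastal=5.4, Bypass=5.1, Loop=5.2, Inland=5.9, Highway=5.1
Best worst-case = 5.9 → Inland.

Inland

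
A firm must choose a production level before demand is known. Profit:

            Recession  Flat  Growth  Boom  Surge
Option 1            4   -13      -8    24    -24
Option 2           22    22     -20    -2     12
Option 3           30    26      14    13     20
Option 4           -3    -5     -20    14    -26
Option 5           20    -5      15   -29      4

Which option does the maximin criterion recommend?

Option 3

Row minima: Option 1=-24, Option 2=-20, Option 3=13, Option 4=-26, Option 5=-29
Best worst-case = 13 → Option 3.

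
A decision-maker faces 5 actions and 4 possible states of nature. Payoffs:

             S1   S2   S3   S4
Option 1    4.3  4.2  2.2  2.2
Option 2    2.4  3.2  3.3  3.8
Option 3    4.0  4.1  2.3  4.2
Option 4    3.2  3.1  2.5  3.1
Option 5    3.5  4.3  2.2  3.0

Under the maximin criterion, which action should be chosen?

Option 4

Row minima: Option 1=2.2, Option 2=2.4, Option 3=2.3, Option 4=2.5, Option 5=2.2
Best worst-case = 2.5 → Option 4.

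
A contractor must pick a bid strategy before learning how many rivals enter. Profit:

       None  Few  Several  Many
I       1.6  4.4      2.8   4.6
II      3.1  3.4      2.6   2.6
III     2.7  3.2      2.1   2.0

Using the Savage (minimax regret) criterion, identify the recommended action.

Column bests: None=3.1, Few=4.4, Several=2.8, Many=4.6.
I regrets: 1.5, 0.0, 0.0, 0.0 → max 1.5
II regrets: 0.0, 1.0, 0.2, 2.0 → max 2.0
III regrets: 0.4, 1.2, 0.7, 2.6 → max 2.6
Smallest max regret = 1.5 → I.

I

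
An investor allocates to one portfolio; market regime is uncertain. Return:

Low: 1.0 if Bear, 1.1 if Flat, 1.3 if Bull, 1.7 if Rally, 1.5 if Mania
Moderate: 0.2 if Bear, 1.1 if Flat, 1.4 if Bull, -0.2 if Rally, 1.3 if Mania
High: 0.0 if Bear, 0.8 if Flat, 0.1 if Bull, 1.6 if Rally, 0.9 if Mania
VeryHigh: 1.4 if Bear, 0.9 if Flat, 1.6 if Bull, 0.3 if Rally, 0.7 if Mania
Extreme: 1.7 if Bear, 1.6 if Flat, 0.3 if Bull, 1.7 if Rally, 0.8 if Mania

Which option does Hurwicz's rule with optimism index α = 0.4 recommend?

Low: 0.4·1.7 + 0.6·1.0 = 1.28
Moderate: 0.4·1.4 + 0.6·(-0.2) = 0.44
High: 0.4·1.6 + 0.6·0.0 = 0.64
VeryHigh: 0.4·1.6 + 0.6·0.3 = 0.82
Extreme: 0.4·1.7 + 0.6·0.3 = 0.86
Highest Hurwicz score = 1.28 → Low.

Low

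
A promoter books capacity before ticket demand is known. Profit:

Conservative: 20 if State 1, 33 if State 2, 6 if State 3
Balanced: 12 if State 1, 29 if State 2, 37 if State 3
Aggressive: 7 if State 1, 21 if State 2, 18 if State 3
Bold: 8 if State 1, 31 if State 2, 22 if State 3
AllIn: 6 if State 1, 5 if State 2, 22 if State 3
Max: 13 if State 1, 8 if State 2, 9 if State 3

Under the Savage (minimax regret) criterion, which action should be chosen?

Column bests: State 1=20, State 2=33, State 3=37.
Conservative regrets: 0, 0, 31 → max 31
Balanced regrets: 8, 4, 0 → max 8
Aggressive regrets: 13, 12, 19 → max 19
Bold regrets: 12, 2, 15 → max 15
AllIn regrets: 14, 28, 15 → max 28
Max regrets: 7, 25, 28 → max 28
Smallest max regret = 8 → Balanced.

Balanced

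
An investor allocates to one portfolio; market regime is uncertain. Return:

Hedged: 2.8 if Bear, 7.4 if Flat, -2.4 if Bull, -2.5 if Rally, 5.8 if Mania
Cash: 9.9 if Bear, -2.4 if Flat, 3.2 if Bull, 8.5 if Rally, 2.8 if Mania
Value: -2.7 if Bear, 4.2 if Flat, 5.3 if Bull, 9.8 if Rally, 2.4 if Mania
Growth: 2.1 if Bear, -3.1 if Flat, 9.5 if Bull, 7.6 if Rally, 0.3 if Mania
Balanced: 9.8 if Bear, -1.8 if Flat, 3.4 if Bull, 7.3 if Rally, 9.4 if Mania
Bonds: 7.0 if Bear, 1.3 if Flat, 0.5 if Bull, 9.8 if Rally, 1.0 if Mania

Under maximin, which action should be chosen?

Row minima: Hedged=-2.5, Cash=-2.4, Value=-2.7, Growth=-3.1, Balanced=-1.8, Bonds=0.5
Best worst-case = 0.5 → Bonds.

Bonds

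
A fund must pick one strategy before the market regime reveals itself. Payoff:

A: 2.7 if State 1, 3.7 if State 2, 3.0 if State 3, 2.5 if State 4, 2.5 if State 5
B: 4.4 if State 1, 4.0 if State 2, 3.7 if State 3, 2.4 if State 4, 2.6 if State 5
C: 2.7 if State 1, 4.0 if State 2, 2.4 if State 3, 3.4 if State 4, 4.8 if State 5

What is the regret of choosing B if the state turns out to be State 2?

Best payoff under State 2 is 4.0.
Regret = 4.0 − 4.0 = 0.0.

0.0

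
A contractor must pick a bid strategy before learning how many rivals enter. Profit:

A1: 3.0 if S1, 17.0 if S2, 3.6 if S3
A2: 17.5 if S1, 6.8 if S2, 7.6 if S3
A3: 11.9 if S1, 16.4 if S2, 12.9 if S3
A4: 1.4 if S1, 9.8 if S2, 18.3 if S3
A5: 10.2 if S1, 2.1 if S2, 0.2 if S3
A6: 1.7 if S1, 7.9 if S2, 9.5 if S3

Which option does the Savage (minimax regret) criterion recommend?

Column bests: S1=17.5, S2=17.0, S3=18.3.
A1 regrets: 14.5, 0.0, 14.7 → max 14.7
A2 regrets: 0.0, 10.2, 10.7 → max 10.7
A3 regrets: 5.6, 0.6, 5.4 → max 5.6
A4 regrets: 16.1, 7.2, 0.0 → max 16.1
A5 regrets: 7.3, 14.9, 18.1 → max 18.1
A6 regrets: 15.8, 9.1, 8.8 → max 15.8
Smallest max regret = 5.6 → A3.

A3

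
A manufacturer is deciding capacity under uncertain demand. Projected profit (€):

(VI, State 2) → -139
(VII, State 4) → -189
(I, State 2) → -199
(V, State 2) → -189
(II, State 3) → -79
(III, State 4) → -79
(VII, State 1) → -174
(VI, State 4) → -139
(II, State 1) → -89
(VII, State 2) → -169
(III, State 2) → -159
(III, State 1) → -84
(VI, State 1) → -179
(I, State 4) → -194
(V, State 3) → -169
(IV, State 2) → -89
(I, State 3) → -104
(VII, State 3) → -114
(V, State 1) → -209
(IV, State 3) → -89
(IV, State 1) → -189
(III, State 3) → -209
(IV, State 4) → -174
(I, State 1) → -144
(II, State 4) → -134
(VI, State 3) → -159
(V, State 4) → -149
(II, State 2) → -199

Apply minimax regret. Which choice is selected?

VI

Column bests: State 1=-84, State 2=-89, State 3=-79, State 4=-79.
I regrets: 60, 110, 25, 115 → max 115
II regrets: 5, 110, 0, 55 → max 110
III regrets: 0, 70, 130, 0 → max 130
IV regrets: 105, 0, 10, 95 → max 105
V regrets: 125, 100, 90, 70 → max 125
VI regrets: 95, 50, 80, 60 → max 95
VII regrets: 90, 80, 35, 110 → max 110
Smallest max regret = 95 → VI.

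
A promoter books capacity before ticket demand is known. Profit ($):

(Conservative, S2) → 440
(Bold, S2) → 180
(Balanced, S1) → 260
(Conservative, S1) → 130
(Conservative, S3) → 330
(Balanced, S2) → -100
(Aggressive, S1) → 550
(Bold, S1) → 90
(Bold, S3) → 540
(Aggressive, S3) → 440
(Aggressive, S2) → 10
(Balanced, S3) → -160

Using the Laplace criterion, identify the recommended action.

Row averages: Conservative=300, Balanced=0, Aggressive=1000/3, Bold=270
Highest average = 1000/3 → Aggressive.

Aggressive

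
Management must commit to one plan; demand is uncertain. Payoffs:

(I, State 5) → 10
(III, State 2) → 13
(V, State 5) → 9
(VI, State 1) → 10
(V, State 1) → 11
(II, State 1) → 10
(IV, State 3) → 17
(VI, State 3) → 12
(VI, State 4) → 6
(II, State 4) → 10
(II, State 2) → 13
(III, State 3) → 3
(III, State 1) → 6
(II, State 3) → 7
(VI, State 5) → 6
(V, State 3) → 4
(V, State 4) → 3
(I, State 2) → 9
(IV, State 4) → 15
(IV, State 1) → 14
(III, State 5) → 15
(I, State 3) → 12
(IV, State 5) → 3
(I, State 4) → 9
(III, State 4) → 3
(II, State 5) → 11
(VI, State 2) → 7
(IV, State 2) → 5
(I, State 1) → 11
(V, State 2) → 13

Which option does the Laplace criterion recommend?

Row averages: I=10.2, II=10.2, III=8, IV=10.8, V=8, VI=8.2
Highest average = 10.8 → IV.

IV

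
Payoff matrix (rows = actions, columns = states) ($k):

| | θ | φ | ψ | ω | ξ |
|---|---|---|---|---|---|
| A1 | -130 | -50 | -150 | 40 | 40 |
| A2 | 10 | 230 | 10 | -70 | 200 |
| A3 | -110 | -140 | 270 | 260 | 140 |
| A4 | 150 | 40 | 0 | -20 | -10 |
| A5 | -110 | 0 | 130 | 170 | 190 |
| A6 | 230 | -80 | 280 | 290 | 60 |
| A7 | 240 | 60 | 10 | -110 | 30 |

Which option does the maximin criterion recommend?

A4

Row minima: A1=-150, A2=-70, A3=-140, A4=-20, A5=-110, A6=-80, A7=-110
Best worst-case = -20 → A4.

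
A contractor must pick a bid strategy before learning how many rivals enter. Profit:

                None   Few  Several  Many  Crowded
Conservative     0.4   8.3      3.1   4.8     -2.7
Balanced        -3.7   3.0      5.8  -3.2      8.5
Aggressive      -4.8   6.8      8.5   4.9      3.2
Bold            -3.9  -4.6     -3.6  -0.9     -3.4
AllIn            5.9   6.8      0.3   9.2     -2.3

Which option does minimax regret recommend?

Aggressive

Column bests: None=5.9, Few=8.3, Several=8.5, Many=9.2, Crowded=8.5.
Conservative regrets: 5.5, 0.0, 5.4, 4.4, 11.2 → max 11.2
Balanced regrets: 9.6, 5.3, 2.7, 12.4, 0.0 → max 12.4
Aggressive regrets: 10.7, 1.5, 0.0, 4.3, 5.3 → max 10.7
Bold regrets: 9.8, 12.9, 12.1, 10.1, 11.9 → max 12.9
AllIn regrets: 0.0, 1.5, 8.2, 0.0, 10.8 → max 10.8
Smallest max regret = 10.7 → Aggressive.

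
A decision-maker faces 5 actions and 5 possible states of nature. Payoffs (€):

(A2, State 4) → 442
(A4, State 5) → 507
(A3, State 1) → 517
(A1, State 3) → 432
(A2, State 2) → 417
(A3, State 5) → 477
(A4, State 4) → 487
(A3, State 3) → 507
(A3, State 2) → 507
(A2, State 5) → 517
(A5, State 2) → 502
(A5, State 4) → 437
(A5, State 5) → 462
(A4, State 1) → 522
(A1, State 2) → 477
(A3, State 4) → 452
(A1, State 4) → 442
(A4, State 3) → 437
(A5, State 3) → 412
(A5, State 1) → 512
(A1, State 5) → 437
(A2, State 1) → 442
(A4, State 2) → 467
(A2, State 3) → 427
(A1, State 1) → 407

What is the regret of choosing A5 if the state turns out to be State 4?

50

Best payoff under State 4 is 487.
Regret = 487 − 437 = 50.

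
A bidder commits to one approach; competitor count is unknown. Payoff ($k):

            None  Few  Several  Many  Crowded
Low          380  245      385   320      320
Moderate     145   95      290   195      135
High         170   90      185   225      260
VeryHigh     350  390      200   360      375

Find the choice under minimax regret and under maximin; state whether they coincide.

minimax regret → Low; maximin → Low (agree)

Column bests: None=380, Few=390, Several=385, Many=360, Crowded=375.
Low regrets: 0, 145, 0, 40, 55 → max 145
Moderate regrets: 235, 295, 95, 165, 240 → max 295
High regrets: 210, 300, 200, 135, 115 → max 300
VeryHigh regrets: 30, 0, 185, 0, 0 → max 185
Smallest max regret = 145 → Low.
Row minima: Low=245, Moderate=95, High=90, VeryHigh=200
Best worst-case = 245 → Low.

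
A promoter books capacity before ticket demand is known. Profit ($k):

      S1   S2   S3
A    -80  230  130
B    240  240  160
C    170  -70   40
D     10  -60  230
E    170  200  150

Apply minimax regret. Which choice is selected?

B

Column bests: S1=240, S2=240, S3=230.
A regrets: 320, 10, 100 → max 320
B regrets: 0, 0, 70 → max 70
C regrets: 70, 310, 190 → max 310
D regrets: 230, 300, 0 → max 300
E regrets: 70, 40, 80 → max 80
Smallest max regret = 70 → B.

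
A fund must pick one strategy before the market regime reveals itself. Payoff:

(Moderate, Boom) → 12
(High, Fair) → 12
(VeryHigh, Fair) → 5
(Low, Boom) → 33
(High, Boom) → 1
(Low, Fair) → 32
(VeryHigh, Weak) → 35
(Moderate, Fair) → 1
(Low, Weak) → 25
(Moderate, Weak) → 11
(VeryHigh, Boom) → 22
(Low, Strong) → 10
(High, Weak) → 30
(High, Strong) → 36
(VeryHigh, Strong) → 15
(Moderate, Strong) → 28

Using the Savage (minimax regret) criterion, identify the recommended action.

Column bests: Weak=35, Fair=32, Strong=36, Boom=33.
Low regrets: 10, 0, 26, 0 → max 26
Moderate regrets: 24, 31, 8, 21 → max 31
High regrets: 5, 20, 0, 32 → max 32
VeryHigh regrets: 0, 27, 21, 11 → max 27
Smallest max regret = 26 → Low.

Low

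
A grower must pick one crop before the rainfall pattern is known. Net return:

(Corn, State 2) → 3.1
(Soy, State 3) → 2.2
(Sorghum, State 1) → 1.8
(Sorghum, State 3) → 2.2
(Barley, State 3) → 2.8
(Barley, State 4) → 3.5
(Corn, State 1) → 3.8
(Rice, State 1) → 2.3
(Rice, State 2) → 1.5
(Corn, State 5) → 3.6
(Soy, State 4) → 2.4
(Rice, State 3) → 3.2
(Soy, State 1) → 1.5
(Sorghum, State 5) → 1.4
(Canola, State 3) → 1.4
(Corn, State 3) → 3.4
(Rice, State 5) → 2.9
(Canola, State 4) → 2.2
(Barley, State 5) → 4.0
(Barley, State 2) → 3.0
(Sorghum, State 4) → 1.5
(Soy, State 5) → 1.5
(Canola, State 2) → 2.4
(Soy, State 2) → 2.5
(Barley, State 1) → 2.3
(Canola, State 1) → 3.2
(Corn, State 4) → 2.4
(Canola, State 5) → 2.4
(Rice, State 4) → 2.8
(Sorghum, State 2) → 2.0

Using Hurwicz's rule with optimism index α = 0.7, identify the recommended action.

Barley

Sorghum: 0.7·2.2 + 0.3·1.4 = 1.96
Soy: 0.7·2.5 + 0.3·1.5 = 2.2
Canola: 0.7·3.2 + 0.3·1.4 = 2.66
Barley: 0.7·4.0 + 0.3·2.3 = 3.49
Corn: 0.7·3.8 + 0.3·2.4 = 3.38
Rice: 0.7·3.2 + 0.3·1.5 = 2.69
Highest Hurwicz score = 3.49 → Barley.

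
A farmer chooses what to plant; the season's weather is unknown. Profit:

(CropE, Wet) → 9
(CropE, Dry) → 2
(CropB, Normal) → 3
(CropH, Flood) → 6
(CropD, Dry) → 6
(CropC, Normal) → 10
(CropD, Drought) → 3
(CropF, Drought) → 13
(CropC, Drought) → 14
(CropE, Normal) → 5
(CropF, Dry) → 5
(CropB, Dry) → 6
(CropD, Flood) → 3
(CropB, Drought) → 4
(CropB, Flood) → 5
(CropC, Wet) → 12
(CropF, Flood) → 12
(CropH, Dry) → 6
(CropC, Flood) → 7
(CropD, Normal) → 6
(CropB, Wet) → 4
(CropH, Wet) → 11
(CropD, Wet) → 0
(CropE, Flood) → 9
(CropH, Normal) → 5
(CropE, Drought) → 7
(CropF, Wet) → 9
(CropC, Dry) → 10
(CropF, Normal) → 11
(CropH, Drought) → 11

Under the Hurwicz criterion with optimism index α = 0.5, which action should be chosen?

CropC

CropH: 0.5·11 + 0.5·5 = 8
CropE: 0.5·9 + 0.5·2 = 5.5
CropC: 0.5·14 + 0.5·7 = 10.5
CropB: 0.5·6 + 0.5·3 = 4.5
CropF: 0.5·13 + 0.5·5 = 9
CropD: 0.5·6 + 0.5·0 = 3
Highest Hurwicz score = 10.5 → CropC.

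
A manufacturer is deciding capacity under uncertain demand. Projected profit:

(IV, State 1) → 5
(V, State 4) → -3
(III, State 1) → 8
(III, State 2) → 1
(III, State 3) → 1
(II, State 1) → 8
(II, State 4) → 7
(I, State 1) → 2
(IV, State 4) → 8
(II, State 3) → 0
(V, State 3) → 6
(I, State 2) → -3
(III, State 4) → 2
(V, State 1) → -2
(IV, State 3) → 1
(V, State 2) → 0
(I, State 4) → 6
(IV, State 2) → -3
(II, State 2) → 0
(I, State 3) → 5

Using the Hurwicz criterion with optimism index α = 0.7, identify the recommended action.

III

I: 0.7·6 + 0.3·(-3) = 3.3
II: 0.7·8 + 0.3·0 = 5.6
III: 0.7·8 + 0.3·1 = 5.9
IV: 0.7·8 + 0.3·(-3) = 4.7
V: 0.7·6 + 0.3·(-3) = 3.3
Highest Hurwicz score = 5.9 → III.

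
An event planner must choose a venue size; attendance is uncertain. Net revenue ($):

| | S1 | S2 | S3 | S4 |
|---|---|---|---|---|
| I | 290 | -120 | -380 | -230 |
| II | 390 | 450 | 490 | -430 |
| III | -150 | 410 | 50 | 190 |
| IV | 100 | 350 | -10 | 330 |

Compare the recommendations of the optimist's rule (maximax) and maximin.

Row maxima: I=290, II=490, III=410, IV=350
Best best-case = 490 → II.
Row minima: I=-380, II=-430, III=-150, IV=-10
Best worst-case = -10 → IV.

maximax → II; maximin → IV (disagree)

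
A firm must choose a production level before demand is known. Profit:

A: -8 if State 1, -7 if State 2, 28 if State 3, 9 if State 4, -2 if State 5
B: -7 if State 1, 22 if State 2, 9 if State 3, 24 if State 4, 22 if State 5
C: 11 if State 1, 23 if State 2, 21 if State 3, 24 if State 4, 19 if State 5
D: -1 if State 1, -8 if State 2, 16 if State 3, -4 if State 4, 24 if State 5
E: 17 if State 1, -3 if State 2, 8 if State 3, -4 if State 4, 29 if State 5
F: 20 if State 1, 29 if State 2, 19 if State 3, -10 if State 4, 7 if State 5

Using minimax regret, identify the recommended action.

Column bests: State 1=20, State 2=29, State 3=28, State 4=24, State 5=29.
A regrets: 28, 36, 0, 15, 31 → max 36
B regrets: 27, 7, 19, 0, 7 → max 27
C regrets: 9, 6, 7, 0, 10 → max 10
D regrets: 21, 37, 12, 28, 5 → max 37
E regrets: 3, 32, 20, 28, 0 → max 32
F regrets: 0, 0, 9, 34, 22 → max 34
Smallest max regret = 10 → C.

C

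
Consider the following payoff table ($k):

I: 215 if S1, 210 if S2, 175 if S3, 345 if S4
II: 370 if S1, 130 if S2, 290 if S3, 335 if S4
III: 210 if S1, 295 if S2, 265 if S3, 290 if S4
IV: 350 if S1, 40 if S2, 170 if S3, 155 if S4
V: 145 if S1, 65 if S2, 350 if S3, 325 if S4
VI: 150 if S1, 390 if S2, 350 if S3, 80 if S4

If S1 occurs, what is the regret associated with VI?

Best payoff under S1 is 370.
Regret = 370 − 150 = 220.

220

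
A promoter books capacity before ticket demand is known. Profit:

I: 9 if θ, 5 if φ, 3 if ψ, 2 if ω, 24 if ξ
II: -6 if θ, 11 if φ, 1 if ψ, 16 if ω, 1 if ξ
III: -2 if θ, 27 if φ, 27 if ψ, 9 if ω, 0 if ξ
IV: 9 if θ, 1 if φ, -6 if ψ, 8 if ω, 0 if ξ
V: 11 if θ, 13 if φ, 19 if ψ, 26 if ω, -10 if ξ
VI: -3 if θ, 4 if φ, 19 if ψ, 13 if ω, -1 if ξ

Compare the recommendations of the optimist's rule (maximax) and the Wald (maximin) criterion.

Row maxima: I=24, II=16, III=27, IV=9, V=26, VI=19
Best best-case = 27 → III.
Row minima: I=2, II=-6, III=-2, IV=-6, V=-10, VI=-3
Best worst-case = 2 → I.

maximax → III; maximin → I (disagree)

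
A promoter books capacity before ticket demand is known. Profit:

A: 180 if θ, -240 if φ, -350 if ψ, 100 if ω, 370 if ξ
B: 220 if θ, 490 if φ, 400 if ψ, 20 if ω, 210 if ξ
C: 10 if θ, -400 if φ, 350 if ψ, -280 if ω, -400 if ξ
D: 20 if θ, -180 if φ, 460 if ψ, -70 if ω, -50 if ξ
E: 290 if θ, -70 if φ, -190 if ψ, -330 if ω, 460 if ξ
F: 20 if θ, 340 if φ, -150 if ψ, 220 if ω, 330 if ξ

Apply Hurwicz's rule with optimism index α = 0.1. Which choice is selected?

A: 0.1·370 + 0.9·(-350) = -278
B: 0.1·490 + 0.9·20 = 67
C: 0.1·350 + 0.9·(-400) = -325
D: 0.1·460 + 0.9·(-180) = -116
E: 0.1·460 + 0.9·(-330) = -251
F: 0.1·340 + 0.9·(-150) = -101
Highest Hurwicz score = 67 → B.

B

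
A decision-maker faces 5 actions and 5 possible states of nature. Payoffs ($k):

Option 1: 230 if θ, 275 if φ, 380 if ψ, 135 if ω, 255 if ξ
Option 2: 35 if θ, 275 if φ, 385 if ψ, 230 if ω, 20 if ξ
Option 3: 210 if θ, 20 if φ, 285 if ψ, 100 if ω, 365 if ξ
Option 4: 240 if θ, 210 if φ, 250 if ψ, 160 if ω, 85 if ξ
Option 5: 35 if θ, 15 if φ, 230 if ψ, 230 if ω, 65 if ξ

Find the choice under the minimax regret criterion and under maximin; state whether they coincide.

minimax regret → Option 1; maximin → Option 1 (agree)

Column bests: θ=240, φ=275, ψ=385, ω=230, ξ=365.
Option 1 regrets: 10, 0, 5, 95, 110 → max 110
Option 2 regrets: 205, 0, 0, 0, 345 → max 345
Option 3 regrets: 30, 255, 100, 130, 0 → max 255
Option 4 regrets: 0, 65, 135, 70, 280 → max 280
Option 5 regrets: 205, 260, 155, 0, 300 → max 300
Smallest max regret = 110 → Option 1.
Row minima: Option 1=135, Option 2=20, Option 3=20, Option 4=85, Option 5=15
Best worst-case = 135 → Option 1.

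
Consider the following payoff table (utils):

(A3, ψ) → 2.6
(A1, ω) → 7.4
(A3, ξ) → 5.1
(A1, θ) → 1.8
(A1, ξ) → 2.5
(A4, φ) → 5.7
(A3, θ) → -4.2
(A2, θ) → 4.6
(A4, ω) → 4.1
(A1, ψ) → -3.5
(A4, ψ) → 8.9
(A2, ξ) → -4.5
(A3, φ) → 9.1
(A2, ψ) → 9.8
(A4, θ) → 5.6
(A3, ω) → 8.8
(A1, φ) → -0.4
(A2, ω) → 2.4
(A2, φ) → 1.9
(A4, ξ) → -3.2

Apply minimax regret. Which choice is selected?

Column bests: θ=5.6, φ=9.1, ψ=9.8, ω=8.8, ξ=5.1.
A1 regrets: 3.8, 9.5, 13.3, 1.4, 2.6 → max 13.3
A2 regrets: 1.0, 7.2, 0.0, 6.4, 9.6 → max 9.6
A3 regrets: 9.8, 0.0, 7.2, 0.0, 0.0 → max 9.8
A4 regrets: 0.0, 3.4, 0.9, 4.7, 8.3 → max 8.3
Smallest max regret = 8.3 → A4.

A4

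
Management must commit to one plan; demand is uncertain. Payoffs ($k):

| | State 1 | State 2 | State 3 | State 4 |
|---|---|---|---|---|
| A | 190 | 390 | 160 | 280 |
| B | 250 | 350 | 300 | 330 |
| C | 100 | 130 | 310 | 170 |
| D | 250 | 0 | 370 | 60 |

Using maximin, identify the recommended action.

Row minima: A=160, B=250, C=100, D=0
Best worst-case = 250 → B.

B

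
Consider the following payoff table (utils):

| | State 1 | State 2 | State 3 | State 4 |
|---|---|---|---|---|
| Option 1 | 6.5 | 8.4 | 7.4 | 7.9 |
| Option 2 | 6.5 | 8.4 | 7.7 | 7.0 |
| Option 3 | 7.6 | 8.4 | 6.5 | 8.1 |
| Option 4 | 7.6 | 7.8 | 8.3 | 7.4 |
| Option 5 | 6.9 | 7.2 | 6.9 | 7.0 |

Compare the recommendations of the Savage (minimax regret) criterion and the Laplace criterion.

Column bests: State 1=7.6, State 2=8.4, State 3=8.3, State 4=8.1.
Option 1 regrets: 1.1, 0.0, 0.9, 0.2 → max 1.1
Option 2 regrets: 1.1, 0.0, 0.6, 1.1 → max 1.1
Option 3 regrets: 0.0, 0.0, 1.8, 0.0 → max 1.8
Option 4 regrets: 0.0, 0.6, 0.0, 0.7 → max 0.7
Option 5 regrets: 0.7, 1.2, 1.4, 1.1 → max 1.4
Smallest max regret = 0.7 → Option 4.
Row averages: Option 1=7.55, Option 2=7.4, Option 3=7.65, Option 4=7.775, Option 5=7
Highest average = 7.775 → Option 4.

minimax regret → Option 4; laplace → Option 4 (agree)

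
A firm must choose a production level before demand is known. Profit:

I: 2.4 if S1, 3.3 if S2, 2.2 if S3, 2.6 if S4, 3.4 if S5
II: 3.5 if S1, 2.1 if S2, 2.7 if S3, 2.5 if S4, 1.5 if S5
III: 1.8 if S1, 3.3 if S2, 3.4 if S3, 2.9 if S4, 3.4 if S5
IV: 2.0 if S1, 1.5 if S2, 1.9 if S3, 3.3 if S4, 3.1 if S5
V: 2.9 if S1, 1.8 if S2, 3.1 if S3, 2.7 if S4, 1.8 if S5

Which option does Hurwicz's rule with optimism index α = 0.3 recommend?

I

I: 0.3·3.4 + 0.7·2.2 = 2.56
II: 0.3·3.5 + 0.7·1.5 = 2.1
III: 0.3·3.4 + 0.7·1.8 = 2.28
IV: 0.3·3.3 + 0.7·1.5 = 2.04
V: 0.3·3.1 + 0.7·1.8 = 2.19
Highest Hurwicz score = 2.56 → I.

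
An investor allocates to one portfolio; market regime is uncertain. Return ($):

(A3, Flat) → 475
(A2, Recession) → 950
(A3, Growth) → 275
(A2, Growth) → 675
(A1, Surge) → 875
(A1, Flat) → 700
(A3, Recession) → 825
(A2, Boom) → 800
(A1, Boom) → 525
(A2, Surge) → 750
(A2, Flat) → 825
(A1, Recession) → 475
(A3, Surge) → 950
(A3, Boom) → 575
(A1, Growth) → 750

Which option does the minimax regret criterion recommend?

A2

Column bests: Recession=950, Flat=825, Growth=750, Boom=800, Surge=950.
A1 regrets: 475, 125, 0, 275, 75 → max 475
A2 regrets: 0, 0, 75, 0, 200 → max 200
A3 regrets: 125, 350, 475, 225, 0 → max 475
Smallest max regret = 200 → A2.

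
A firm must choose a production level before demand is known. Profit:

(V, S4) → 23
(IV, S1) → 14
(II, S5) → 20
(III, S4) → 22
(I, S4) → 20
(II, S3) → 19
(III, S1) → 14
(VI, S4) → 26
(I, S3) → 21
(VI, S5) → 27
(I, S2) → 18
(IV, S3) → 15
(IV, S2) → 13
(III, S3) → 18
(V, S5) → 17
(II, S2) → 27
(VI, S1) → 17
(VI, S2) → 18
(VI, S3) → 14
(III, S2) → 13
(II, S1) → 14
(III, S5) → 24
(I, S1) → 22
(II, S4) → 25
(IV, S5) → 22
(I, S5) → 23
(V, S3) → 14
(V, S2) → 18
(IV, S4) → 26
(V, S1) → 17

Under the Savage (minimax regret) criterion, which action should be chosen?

II

Column bests: S1=22, S2=27, S3=21, S4=26, S5=27.
I regrets: 0, 9, 0, 6, 4 → max 9
II regrets: 8, 0, 2, 1, 7 → max 8
III regrets: 8, 14, 3, 4, 3 → max 14
IV regrets: 8, 14, 6, 0, 5 → max 14
V regrets: 5, 9, 7, 3, 10 → max 10
VI regrets: 5, 9, 7, 0, 0 → max 9
Smallest max regret = 8 → II.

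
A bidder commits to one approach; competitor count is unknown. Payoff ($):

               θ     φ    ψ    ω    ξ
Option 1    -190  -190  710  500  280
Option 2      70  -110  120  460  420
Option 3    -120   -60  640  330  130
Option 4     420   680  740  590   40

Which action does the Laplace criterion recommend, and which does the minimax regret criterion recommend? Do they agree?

laplace → Option 4; minimax regret → Option 4 (agree)

Row averages: Option 1=222, Option 2=192, Option 3=184, Option 4=494
Highest average = 494 → Option 4.
Column bests: θ=420, φ=680, ψ=740, ω=590, ξ=420.
Option 1 regrets: 610, 870, 30, 90, 140 → max 870
Option 2 regrets: 350, 790, 620, 130, 0 → max 790
Option 3 regrets: 540, 740, 100, 260, 290 → max 740
Option 4 regrets: 0, 0, 0, 0, 380 → max 380
Smallest max regret = 380 → Option 4.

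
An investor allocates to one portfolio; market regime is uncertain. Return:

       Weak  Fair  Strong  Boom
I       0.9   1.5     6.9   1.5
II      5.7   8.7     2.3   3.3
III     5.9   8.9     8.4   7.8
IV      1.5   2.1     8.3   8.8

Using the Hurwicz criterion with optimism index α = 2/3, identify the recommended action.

I: 2/3·6.9 + 1/3·0.9 = 4.9
II: 2/3·8.7 + 1/3·2.3 = 197/30
III: 2/3·8.9 + 1/3·5.9 = 7.9
IV: 2/3·8.8 + 1/3·1.5 = 191/30
Highest Hurwicz score = 7.9 → III.

III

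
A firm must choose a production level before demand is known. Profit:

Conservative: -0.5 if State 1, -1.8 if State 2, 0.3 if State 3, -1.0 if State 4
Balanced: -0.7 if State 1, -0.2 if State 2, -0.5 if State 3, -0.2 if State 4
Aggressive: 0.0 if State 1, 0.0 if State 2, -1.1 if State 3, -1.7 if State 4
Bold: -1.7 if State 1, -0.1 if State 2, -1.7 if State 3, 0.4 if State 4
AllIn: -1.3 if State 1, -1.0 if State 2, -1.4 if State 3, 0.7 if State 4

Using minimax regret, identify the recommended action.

Column bests: State 1=0.0, State 2=0.0, State 3=0.3, State 4=0.7.
Conservative regrets: 0.5, 1.8, 0.0, 1.7 → max 1.8
Balanced regrets: 0.7, 0.2, 0.8, 0.9 → max 0.9
Aggressive regrets: 0.0, 0.0, 1.4, 2.4 → max 2.4
Bold regrets: 1.7, 0.1, 2.0, 0.3 → max 2.0
AllIn regrets: 1.3, 1.0, 1.7, 0.0 → max 1.7
Smallest max regret = 0.9 → Balanced.

Balanced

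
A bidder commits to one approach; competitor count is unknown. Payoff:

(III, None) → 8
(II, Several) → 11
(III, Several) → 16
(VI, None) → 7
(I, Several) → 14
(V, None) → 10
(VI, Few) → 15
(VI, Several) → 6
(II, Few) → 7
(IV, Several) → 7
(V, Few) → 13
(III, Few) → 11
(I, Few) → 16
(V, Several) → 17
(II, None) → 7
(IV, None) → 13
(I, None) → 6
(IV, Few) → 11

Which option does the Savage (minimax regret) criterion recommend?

V

Column bests: None=13, Few=16, Several=17.
I regrets: 7, 0, 3 → max 7
II regrets: 6, 9, 6 → max 9
III regrets: 5, 5, 1 → max 5
IV regrets: 0, 5, 10 → max 10
V regrets: 3, 3, 0 → max 3
VI regrets: 6, 1, 11 → max 11
Smallest max regret = 3 → V.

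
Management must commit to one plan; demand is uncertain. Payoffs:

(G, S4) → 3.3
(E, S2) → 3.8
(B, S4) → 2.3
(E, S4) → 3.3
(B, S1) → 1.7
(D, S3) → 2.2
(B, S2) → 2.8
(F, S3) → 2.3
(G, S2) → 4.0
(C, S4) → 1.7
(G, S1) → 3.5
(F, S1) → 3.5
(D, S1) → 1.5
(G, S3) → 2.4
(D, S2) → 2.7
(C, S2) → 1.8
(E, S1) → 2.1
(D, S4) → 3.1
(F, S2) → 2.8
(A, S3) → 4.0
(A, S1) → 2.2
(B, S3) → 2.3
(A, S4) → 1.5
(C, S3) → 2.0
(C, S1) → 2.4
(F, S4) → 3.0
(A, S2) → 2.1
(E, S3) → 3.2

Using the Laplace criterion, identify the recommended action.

G

Row averages: A=2.45, B=2.275, C=1.975, D=2.375, E=3.1, F=2.9, G=3.3
Highest average = 3.3 → G.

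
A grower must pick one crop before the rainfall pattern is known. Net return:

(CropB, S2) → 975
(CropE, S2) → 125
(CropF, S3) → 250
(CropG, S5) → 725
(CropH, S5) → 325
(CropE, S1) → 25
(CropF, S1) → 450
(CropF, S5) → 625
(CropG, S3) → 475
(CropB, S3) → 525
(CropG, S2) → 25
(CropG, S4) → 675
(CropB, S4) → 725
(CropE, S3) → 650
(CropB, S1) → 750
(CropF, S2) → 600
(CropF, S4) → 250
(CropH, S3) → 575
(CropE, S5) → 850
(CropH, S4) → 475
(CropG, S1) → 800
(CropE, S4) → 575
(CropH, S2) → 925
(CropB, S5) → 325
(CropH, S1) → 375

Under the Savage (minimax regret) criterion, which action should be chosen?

Column bests: S1=800, S2=975, S3=650, S4=725, S5=850.
CropG regrets: 0, 950, 175, 50, 125 → max 950
CropH regrets: 425, 50, 75, 250, 525 → max 525
CropF regrets: 350, 375, 400, 475, 225 → max 475
CropE regrets: 775, 850, 0, 150, 0 → max 850
CropB regrets: 50, 0, 125, 0, 525 → max 525
Smallest max regret = 475 → CropF.

CropF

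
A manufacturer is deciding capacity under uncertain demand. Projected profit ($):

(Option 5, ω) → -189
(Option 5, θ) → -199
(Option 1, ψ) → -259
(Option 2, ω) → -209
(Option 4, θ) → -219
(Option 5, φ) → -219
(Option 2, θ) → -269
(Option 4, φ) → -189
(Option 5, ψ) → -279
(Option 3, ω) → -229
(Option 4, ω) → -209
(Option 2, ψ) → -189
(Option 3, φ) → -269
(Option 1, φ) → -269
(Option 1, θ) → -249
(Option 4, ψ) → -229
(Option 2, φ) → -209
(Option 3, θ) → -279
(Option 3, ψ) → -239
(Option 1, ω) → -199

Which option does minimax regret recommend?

Option 4

Column bests: θ=-199, φ=-189, ψ=-189, ω=-189.
Option 1 regrets: 50, 80, 70, 10 → max 80
Option 2 regrets: 70, 20, 0, 20 → max 70
Option 3 regrets: 80, 80, 50, 40 → max 80
Option 4 regrets: 20, 0, 40, 20 → max 40
Option 5 regrets: 0, 30, 90, 0 → max 90
Smallest max regret = 40 → Option 4.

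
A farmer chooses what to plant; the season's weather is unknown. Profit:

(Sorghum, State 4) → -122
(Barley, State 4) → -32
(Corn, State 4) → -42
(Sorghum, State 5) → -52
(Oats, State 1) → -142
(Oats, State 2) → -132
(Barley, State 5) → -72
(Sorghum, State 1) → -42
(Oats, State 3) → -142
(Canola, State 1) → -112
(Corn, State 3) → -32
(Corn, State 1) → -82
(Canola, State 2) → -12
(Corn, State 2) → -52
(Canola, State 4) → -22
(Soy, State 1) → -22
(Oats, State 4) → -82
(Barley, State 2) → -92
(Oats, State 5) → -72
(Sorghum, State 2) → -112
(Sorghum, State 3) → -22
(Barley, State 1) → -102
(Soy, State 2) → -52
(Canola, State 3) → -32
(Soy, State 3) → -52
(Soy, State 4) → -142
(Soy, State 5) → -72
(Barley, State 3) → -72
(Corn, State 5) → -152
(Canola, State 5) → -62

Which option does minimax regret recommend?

Column bests: State 1=-22, State 2=-12, State 3=-22, State 4=-22, State 5=-52.
Corn regrets: 60, 40, 10, 20, 100 → max 100
Sorghum regrets: 20, 100, 0, 100, 0 → max 100
Canola regrets: 90, 0, 10, 0, 10 → max 90
Oats regrets: 120, 120, 120, 60, 20 → max 120
Barley regrets: 80, 80, 50, 10, 20 → max 80
Soy regrets: 0, 40, 30, 120, 20 → max 120
Smallest max regret = 80 → Barley.

Barley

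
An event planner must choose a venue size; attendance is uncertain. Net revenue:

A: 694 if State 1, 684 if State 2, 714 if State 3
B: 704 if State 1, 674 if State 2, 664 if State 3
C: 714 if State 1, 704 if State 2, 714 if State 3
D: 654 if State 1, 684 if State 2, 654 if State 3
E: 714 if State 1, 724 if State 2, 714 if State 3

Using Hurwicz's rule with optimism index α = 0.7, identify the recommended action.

E

A: 0.7·714 + 0.3·684 = 705
B: 0.7·704 + 0.3·664 = 692
C: 0.7·714 + 0.3·704 = 711
D: 0.7·684 + 0.3·654 = 675
E: 0.7·724 + 0.3·714 = 721
Highest Hurwicz score = 721 → E.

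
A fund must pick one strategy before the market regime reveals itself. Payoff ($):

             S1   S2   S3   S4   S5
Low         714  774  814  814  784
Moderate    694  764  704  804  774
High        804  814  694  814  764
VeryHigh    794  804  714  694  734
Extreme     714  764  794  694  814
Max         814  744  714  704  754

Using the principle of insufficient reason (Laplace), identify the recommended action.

Row averages: Low=780, Moderate=748, High=778, VeryHigh=748, Extreme=756, Max=746
Highest average = 780 → Low.

Low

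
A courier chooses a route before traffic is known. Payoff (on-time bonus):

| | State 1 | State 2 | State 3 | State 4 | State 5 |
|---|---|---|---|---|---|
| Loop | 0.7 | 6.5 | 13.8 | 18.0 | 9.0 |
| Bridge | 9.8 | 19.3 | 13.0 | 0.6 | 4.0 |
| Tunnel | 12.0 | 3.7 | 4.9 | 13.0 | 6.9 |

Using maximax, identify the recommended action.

Row maxima: Loop=18.0, Bridge=19.3, Tunnel=13.0
Best best-case = 19.3 → Bridge.

Bridge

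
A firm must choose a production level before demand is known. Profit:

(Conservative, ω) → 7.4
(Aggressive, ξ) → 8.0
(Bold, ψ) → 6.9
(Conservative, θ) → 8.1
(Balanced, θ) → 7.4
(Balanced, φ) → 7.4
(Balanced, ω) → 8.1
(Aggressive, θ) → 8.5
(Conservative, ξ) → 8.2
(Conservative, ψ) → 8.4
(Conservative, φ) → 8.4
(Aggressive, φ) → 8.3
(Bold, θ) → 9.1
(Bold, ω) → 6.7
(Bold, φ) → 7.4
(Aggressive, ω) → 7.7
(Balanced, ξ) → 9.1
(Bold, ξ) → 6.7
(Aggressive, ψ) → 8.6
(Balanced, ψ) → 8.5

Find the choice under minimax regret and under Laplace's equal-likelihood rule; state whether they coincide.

Column bests: θ=9.1, φ=8.4, ψ=8.6, ω=8.1, ξ=9.1.
Conservative regrets: 1.0, 0.0, 0.2, 0.7, 0.9 → max 1.0
Balanced regrets: 1.7, 1.0, 0.1, 0.0, 0.0 → max 1.7
Aggressive regrets: 0.6, 0.1, 0.0, 0.4, 1.1 → max 1.1
Bold regrets: 0.0, 1.0, 1.7, 1.4, 2.4 → max 2.4
Smallest max regret = 1.0 → Conservative.
Row averages: Conservative=8.1, Balanced=8.1, Aggressive=8.22, Bold=7.36
Highest average = 8.22 → Aggressive.

minimax regret → Conservative; laplace → Aggressive (disagree)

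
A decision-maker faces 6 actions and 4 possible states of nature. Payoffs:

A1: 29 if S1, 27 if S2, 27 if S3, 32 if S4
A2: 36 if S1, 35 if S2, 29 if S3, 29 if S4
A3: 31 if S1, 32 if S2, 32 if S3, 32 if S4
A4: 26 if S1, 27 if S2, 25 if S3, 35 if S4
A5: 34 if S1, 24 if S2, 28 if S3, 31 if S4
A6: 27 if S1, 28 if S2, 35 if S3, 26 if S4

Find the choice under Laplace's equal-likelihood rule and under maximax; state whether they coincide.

laplace → A2; maximax → A2 (agree)

Row averages: A1=28.75, A2=32.25, A3=31.75, A4=28.25, A5=29.25, A6=29
Highest average = 32.25 → A2.
Row maxima: A1=32, A2=36, A3=32, A4=35, A5=34, A6=35
Best best-case = 36 → A2.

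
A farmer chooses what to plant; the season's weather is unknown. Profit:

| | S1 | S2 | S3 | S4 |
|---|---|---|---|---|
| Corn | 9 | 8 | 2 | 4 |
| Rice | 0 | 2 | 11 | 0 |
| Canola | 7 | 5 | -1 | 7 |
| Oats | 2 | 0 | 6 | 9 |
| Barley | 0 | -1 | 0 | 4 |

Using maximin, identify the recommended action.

Row minima: Corn=2, Rice=0, Canola=-1, Oats=0, Barley=-1
Best worst-case = 2 → Corn.

Corn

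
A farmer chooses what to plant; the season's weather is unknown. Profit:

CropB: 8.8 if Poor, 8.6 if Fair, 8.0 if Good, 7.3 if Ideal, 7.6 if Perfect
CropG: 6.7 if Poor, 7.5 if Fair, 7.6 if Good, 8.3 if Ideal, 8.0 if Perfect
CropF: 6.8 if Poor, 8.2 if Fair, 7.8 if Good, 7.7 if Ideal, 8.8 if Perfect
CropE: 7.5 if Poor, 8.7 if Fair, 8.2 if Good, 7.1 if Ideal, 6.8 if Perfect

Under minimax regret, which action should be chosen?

Column bests: Poor=8.8, Fair=8.7, Good=8.2, Ideal=8.3, Perfect=8.8.
CropB regrets: 0.0, 0.1, 0.2, 1.0, 1.2 → max 1.2
CropG regrets: 2.1, 1.2, 0.6, 0.0, 0.8 → max 2.1
CropF regrets: 2.0, 0.5, 0.4, 0.6, 0.0 → max 2.0
CropE regrets: 1.3, 0.0, 0.0, 1.2, 2.0 → max 2.0
Smallest max regret = 1.2 → CropB.

CropB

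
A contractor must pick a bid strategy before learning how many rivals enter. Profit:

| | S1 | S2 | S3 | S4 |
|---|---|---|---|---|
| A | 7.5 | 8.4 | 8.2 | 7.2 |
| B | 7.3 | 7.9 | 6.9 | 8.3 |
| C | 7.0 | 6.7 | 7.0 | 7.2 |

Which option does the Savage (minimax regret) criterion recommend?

A

Column bests: S1=7.5, S2=8.4, S3=8.2, S4=8.3.
A regrets: 0.0, 0.0, 0.0, 1.1 → max 1.1
B regrets: 0.2, 0.5, 1.3, 0.0 → max 1.3
C regrets: 0.5, 1.7, 1.2, 1.1 → max 1.7
Smallest max regret = 1.1 → A.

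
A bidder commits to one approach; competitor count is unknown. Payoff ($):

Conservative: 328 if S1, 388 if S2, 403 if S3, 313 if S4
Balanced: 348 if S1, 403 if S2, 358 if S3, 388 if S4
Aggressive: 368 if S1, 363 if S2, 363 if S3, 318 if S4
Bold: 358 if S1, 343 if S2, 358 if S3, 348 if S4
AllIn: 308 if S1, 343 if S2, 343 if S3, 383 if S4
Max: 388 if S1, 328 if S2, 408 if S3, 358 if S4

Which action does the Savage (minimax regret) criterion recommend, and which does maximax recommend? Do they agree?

Column bests: S1=388, S2=403, S3=408, S4=388.
Conservative regrets: 60, 15, 5, 75 → max 75
Balanced regrets: 40, 0, 50, 0 → max 50
Aggressive regrets: 20, 40, 45, 70 → max 70
Bold regrets: 30, 60, 50, 40 → max 60
AllIn regrets: 80, 60, 65, 5 → max 80
Max regrets: 0, 75, 0, 30 → max 75
Smallest max regret = 50 → Balanced.
Row maxima: Conservative=403, Balanced=403, Aggressive=368, Bold=358, AllIn=383, Max=408
Best best-case = 408 → Max.

minimax regret → Balanced; maximax → Max (disagree)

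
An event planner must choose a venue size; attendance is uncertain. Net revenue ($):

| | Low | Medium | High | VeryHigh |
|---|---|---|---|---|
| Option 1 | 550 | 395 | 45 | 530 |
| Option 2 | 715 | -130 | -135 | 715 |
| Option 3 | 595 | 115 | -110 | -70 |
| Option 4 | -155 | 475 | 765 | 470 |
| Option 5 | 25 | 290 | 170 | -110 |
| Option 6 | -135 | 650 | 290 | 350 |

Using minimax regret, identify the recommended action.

Option 1

Column bests: Low=715, Medium=650, High=765, VeryHigh=715.
Option 1 regrets: 165, 255, 720, 185 → max 720
Option 2 regrets: 0, 780, 900, 0 → max 900
Option 3 regrets: 120, 535, 875, 785 → max 875
Option 4 regrets: 870, 175, 0, 245 → max 870
Option 5 regrets: 690, 360, 595, 825 → max 825
Option 6 regrets: 850, 0, 475, 365 → max 850
Smallest max regret = 720 → Option 1.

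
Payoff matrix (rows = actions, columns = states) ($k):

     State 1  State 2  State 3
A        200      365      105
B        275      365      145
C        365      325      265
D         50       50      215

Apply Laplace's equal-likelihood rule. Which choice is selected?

C

Row averages: A=670/3, B=785/3, C=955/3, D=105
Highest average = 955/3 → C.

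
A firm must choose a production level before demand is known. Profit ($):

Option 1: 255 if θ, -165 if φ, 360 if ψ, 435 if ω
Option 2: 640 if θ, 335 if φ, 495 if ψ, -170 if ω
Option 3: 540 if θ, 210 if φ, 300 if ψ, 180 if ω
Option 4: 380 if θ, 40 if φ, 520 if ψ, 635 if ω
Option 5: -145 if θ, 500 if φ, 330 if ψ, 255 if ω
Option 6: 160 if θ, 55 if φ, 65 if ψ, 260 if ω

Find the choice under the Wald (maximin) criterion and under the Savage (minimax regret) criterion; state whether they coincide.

maximin → Option 3; minimax regret → Option 3 (agree)

Row minima: Option 1=-165, Option 2=-170, Option 3=180, Option 4=40, Option 5=-145, Option 6=55
Best worst-case = 180 → Option 3.
Column bests: θ=640, φ=500, ψ=520, ω=635.
Option 1 regrets: 385, 665, 160, 200 → max 665
Option 2 regrets: 0, 165, 25, 805 → max 805
Option 3 regrets: 100, 290, 220, 455 → max 455
Option 4 regrets: 260, 460, 0, 0 → max 460
Option 5 regrets: 785, 0, 190, 380 → max 785
Option 6 regrets: 480, 445, 455, 375 → max 480
Smallest max regret = 455 → Option 3.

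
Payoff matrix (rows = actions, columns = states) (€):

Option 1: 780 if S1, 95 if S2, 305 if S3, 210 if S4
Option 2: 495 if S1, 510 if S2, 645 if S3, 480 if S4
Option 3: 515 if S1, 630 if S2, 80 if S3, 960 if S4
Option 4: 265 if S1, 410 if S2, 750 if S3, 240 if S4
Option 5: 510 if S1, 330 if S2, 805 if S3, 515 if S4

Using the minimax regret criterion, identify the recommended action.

Column bests: S1=780, S2=630, S3=805, S4=960.
Option 1 regrets: 0, 535, 500, 750 → max 750
Option 2 regrets: 285, 120, 160, 480 → max 480
Option 3 regrets: 265, 0, 725, 0 → max 725
Option 4 regrets: 515, 220, 55, 720 → max 720
Option 5 regrets: 270, 300, 0, 445 → max 445
Smallest max regret = 445 → Option 5.

Option 5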